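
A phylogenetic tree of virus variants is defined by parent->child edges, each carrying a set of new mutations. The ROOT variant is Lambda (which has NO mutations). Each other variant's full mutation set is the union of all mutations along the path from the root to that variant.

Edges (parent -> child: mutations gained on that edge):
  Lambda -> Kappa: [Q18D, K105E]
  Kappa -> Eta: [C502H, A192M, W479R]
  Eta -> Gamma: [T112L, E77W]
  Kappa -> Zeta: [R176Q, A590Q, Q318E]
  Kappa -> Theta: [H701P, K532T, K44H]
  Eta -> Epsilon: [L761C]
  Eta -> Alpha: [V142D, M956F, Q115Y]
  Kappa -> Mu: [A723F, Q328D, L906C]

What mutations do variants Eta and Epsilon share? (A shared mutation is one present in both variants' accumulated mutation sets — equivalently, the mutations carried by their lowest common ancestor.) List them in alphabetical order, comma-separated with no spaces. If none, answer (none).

Answer: A192M,C502H,K105E,Q18D,W479R

Derivation:
Accumulating mutations along path to Eta:
  At Lambda: gained [] -> total []
  At Kappa: gained ['Q18D', 'K105E'] -> total ['K105E', 'Q18D']
  At Eta: gained ['C502H', 'A192M', 'W479R'] -> total ['A192M', 'C502H', 'K105E', 'Q18D', 'W479R']
Mutations(Eta) = ['A192M', 'C502H', 'K105E', 'Q18D', 'W479R']
Accumulating mutations along path to Epsilon:
  At Lambda: gained [] -> total []
  At Kappa: gained ['Q18D', 'K105E'] -> total ['K105E', 'Q18D']
  At Eta: gained ['C502H', 'A192M', 'W479R'] -> total ['A192M', 'C502H', 'K105E', 'Q18D', 'W479R']
  At Epsilon: gained ['L761C'] -> total ['A192M', 'C502H', 'K105E', 'L761C', 'Q18D', 'W479R']
Mutations(Epsilon) = ['A192M', 'C502H', 'K105E', 'L761C', 'Q18D', 'W479R']
Intersection: ['A192M', 'C502H', 'K105E', 'Q18D', 'W479R'] ∩ ['A192M', 'C502H', 'K105E', 'L761C', 'Q18D', 'W479R'] = ['A192M', 'C502H', 'K105E', 'Q18D', 'W479R']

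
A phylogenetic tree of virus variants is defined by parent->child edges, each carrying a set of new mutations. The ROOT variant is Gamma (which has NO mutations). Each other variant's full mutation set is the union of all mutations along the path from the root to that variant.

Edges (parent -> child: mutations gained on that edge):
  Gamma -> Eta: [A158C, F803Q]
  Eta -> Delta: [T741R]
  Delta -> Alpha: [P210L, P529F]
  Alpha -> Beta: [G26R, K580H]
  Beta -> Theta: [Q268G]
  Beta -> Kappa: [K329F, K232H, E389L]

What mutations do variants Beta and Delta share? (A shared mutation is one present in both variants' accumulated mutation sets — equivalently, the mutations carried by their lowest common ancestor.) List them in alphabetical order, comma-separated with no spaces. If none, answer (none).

Accumulating mutations along path to Beta:
  At Gamma: gained [] -> total []
  At Eta: gained ['A158C', 'F803Q'] -> total ['A158C', 'F803Q']
  At Delta: gained ['T741R'] -> total ['A158C', 'F803Q', 'T741R']
  At Alpha: gained ['P210L', 'P529F'] -> total ['A158C', 'F803Q', 'P210L', 'P529F', 'T741R']
  At Beta: gained ['G26R', 'K580H'] -> total ['A158C', 'F803Q', 'G26R', 'K580H', 'P210L', 'P529F', 'T741R']
Mutations(Beta) = ['A158C', 'F803Q', 'G26R', 'K580H', 'P210L', 'P529F', 'T741R']
Accumulating mutations along path to Delta:
  At Gamma: gained [] -> total []
  At Eta: gained ['A158C', 'F803Q'] -> total ['A158C', 'F803Q']
  At Delta: gained ['T741R'] -> total ['A158C', 'F803Q', 'T741R']
Mutations(Delta) = ['A158C', 'F803Q', 'T741R']
Intersection: ['A158C', 'F803Q', 'G26R', 'K580H', 'P210L', 'P529F', 'T741R'] ∩ ['A158C', 'F803Q', 'T741R'] = ['A158C', 'F803Q', 'T741R']

Answer: A158C,F803Q,T741R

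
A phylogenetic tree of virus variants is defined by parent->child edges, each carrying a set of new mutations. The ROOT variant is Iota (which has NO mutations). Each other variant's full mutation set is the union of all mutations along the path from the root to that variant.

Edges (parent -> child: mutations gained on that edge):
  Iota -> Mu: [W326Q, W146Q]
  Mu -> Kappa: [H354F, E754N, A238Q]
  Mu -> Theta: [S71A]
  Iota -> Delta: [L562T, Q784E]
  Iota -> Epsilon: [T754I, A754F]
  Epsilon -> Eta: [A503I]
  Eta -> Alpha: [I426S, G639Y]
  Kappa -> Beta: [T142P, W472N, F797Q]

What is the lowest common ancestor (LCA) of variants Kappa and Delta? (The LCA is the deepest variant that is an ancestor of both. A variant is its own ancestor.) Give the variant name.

Answer: Iota

Derivation:
Path from root to Kappa: Iota -> Mu -> Kappa
  ancestors of Kappa: {Iota, Mu, Kappa}
Path from root to Delta: Iota -> Delta
  ancestors of Delta: {Iota, Delta}
Common ancestors: {Iota}
Walk up from Delta: Delta (not in ancestors of Kappa), Iota (in ancestors of Kappa)
Deepest common ancestor (LCA) = Iota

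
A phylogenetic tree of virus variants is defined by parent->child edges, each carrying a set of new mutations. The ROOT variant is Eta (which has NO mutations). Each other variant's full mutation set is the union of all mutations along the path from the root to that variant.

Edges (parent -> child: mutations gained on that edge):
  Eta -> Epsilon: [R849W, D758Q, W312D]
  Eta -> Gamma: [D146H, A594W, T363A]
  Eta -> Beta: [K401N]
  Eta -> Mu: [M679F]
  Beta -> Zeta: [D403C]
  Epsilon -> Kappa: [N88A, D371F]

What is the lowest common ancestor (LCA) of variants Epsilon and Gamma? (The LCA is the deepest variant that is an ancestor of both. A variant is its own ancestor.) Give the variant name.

Path from root to Epsilon: Eta -> Epsilon
  ancestors of Epsilon: {Eta, Epsilon}
Path from root to Gamma: Eta -> Gamma
  ancestors of Gamma: {Eta, Gamma}
Common ancestors: {Eta}
Walk up from Gamma: Gamma (not in ancestors of Epsilon), Eta (in ancestors of Epsilon)
Deepest common ancestor (LCA) = Eta

Answer: Eta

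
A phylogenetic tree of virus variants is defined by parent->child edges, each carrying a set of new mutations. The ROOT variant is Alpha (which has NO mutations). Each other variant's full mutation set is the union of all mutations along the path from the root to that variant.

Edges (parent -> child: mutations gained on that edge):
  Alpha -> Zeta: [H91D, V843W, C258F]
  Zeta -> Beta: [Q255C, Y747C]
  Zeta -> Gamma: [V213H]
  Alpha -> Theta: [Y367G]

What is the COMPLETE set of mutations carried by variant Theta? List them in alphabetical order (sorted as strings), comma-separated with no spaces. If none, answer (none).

Answer: Y367G

Derivation:
At Alpha: gained [] -> total []
At Theta: gained ['Y367G'] -> total ['Y367G']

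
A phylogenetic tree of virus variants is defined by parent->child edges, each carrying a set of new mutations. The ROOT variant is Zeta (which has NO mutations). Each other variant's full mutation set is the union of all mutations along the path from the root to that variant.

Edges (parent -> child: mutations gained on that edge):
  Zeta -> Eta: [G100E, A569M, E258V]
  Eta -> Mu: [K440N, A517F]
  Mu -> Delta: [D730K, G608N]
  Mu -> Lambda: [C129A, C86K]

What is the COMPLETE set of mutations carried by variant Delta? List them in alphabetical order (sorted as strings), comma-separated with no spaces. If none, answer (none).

At Zeta: gained [] -> total []
At Eta: gained ['G100E', 'A569M', 'E258V'] -> total ['A569M', 'E258V', 'G100E']
At Mu: gained ['K440N', 'A517F'] -> total ['A517F', 'A569M', 'E258V', 'G100E', 'K440N']
At Delta: gained ['D730K', 'G608N'] -> total ['A517F', 'A569M', 'D730K', 'E258V', 'G100E', 'G608N', 'K440N']

Answer: A517F,A569M,D730K,E258V,G100E,G608N,K440N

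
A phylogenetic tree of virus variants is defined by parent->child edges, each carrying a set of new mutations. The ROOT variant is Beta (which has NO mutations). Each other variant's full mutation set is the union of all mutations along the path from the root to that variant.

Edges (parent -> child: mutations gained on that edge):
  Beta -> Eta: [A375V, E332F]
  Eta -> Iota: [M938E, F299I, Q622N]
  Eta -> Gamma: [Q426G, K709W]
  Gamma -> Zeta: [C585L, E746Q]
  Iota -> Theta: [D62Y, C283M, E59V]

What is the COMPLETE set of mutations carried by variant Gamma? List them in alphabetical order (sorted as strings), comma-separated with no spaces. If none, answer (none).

Answer: A375V,E332F,K709W,Q426G

Derivation:
At Beta: gained [] -> total []
At Eta: gained ['A375V', 'E332F'] -> total ['A375V', 'E332F']
At Gamma: gained ['Q426G', 'K709W'] -> total ['A375V', 'E332F', 'K709W', 'Q426G']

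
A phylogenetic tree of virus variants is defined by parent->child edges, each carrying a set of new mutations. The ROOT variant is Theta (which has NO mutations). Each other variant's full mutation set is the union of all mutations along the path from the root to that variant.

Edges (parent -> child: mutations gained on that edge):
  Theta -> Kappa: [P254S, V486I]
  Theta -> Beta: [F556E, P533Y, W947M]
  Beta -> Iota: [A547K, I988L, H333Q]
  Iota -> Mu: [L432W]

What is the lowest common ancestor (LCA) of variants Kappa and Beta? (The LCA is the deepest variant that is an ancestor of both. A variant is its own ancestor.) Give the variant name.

Path from root to Kappa: Theta -> Kappa
  ancestors of Kappa: {Theta, Kappa}
Path from root to Beta: Theta -> Beta
  ancestors of Beta: {Theta, Beta}
Common ancestors: {Theta}
Walk up from Beta: Beta (not in ancestors of Kappa), Theta (in ancestors of Kappa)
Deepest common ancestor (LCA) = Theta

Answer: Theta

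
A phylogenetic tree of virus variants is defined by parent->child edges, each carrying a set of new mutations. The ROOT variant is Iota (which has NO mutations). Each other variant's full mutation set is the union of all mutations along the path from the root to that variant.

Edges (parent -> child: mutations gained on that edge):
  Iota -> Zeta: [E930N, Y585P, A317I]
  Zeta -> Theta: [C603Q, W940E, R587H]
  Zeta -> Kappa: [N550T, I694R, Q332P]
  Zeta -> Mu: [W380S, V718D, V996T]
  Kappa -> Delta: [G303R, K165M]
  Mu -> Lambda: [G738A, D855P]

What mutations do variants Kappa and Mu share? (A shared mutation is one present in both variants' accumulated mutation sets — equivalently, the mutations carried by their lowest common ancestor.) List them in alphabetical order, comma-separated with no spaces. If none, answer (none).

Accumulating mutations along path to Kappa:
  At Iota: gained [] -> total []
  At Zeta: gained ['E930N', 'Y585P', 'A317I'] -> total ['A317I', 'E930N', 'Y585P']
  At Kappa: gained ['N550T', 'I694R', 'Q332P'] -> total ['A317I', 'E930N', 'I694R', 'N550T', 'Q332P', 'Y585P']
Mutations(Kappa) = ['A317I', 'E930N', 'I694R', 'N550T', 'Q332P', 'Y585P']
Accumulating mutations along path to Mu:
  At Iota: gained [] -> total []
  At Zeta: gained ['E930N', 'Y585P', 'A317I'] -> total ['A317I', 'E930N', 'Y585P']
  At Mu: gained ['W380S', 'V718D', 'V996T'] -> total ['A317I', 'E930N', 'V718D', 'V996T', 'W380S', 'Y585P']
Mutations(Mu) = ['A317I', 'E930N', 'V718D', 'V996T', 'W380S', 'Y585P']
Intersection: ['A317I', 'E930N', 'I694R', 'N550T', 'Q332P', 'Y585P'] ∩ ['A317I', 'E930N', 'V718D', 'V996T', 'W380S', 'Y585P'] = ['A317I', 'E930N', 'Y585P']

Answer: A317I,E930N,Y585P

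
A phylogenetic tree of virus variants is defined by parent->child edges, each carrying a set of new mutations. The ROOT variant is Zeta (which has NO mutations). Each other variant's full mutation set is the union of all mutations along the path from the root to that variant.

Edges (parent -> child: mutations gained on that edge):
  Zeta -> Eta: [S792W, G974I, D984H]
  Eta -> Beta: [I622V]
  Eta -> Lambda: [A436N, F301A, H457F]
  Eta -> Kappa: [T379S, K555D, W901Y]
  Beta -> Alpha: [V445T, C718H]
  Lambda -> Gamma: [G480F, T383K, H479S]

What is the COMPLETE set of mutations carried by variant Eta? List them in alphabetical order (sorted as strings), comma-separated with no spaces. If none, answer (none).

Answer: D984H,G974I,S792W

Derivation:
At Zeta: gained [] -> total []
At Eta: gained ['S792W', 'G974I', 'D984H'] -> total ['D984H', 'G974I', 'S792W']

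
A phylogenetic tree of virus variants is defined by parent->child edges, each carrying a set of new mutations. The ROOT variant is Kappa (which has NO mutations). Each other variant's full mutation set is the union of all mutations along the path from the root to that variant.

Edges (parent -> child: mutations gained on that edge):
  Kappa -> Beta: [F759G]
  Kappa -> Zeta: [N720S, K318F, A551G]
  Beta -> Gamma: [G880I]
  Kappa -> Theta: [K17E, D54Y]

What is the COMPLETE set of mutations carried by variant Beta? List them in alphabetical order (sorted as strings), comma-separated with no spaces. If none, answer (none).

Answer: F759G

Derivation:
At Kappa: gained [] -> total []
At Beta: gained ['F759G'] -> total ['F759G']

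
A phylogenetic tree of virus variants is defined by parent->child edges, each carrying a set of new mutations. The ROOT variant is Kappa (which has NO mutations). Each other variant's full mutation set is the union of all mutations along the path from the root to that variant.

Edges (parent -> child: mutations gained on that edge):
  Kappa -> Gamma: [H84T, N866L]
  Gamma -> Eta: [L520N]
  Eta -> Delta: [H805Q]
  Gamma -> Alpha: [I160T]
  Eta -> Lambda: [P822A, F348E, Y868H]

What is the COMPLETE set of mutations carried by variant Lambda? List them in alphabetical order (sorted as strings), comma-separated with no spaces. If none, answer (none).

At Kappa: gained [] -> total []
At Gamma: gained ['H84T', 'N866L'] -> total ['H84T', 'N866L']
At Eta: gained ['L520N'] -> total ['H84T', 'L520N', 'N866L']
At Lambda: gained ['P822A', 'F348E', 'Y868H'] -> total ['F348E', 'H84T', 'L520N', 'N866L', 'P822A', 'Y868H']

Answer: F348E,H84T,L520N,N866L,P822A,Y868H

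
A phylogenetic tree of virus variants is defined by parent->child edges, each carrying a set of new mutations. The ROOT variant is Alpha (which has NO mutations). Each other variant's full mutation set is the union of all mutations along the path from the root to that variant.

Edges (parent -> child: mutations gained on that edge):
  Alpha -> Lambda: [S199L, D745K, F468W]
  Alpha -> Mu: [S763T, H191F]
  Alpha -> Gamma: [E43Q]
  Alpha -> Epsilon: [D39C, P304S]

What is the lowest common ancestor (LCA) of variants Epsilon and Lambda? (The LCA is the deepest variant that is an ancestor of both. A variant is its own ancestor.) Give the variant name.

Answer: Alpha

Derivation:
Path from root to Epsilon: Alpha -> Epsilon
  ancestors of Epsilon: {Alpha, Epsilon}
Path from root to Lambda: Alpha -> Lambda
  ancestors of Lambda: {Alpha, Lambda}
Common ancestors: {Alpha}
Walk up from Lambda: Lambda (not in ancestors of Epsilon), Alpha (in ancestors of Epsilon)
Deepest common ancestor (LCA) = Alpha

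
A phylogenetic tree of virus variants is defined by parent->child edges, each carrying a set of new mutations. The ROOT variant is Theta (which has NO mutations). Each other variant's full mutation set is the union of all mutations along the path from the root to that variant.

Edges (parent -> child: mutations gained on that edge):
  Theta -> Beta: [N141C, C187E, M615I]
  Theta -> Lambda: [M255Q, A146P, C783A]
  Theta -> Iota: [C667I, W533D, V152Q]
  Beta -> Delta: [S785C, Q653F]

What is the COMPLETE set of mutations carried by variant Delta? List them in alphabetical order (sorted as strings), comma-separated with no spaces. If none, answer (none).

Answer: C187E,M615I,N141C,Q653F,S785C

Derivation:
At Theta: gained [] -> total []
At Beta: gained ['N141C', 'C187E', 'M615I'] -> total ['C187E', 'M615I', 'N141C']
At Delta: gained ['S785C', 'Q653F'] -> total ['C187E', 'M615I', 'N141C', 'Q653F', 'S785C']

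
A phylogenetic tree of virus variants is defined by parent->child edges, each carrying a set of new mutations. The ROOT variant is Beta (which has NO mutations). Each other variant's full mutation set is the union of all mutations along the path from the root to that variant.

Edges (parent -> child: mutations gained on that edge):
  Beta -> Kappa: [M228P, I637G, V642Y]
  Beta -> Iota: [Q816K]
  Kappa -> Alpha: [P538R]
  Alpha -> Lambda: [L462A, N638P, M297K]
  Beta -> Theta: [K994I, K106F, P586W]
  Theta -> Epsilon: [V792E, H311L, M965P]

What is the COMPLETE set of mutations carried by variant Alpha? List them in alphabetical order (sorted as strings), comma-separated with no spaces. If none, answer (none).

At Beta: gained [] -> total []
At Kappa: gained ['M228P', 'I637G', 'V642Y'] -> total ['I637G', 'M228P', 'V642Y']
At Alpha: gained ['P538R'] -> total ['I637G', 'M228P', 'P538R', 'V642Y']

Answer: I637G,M228P,P538R,V642Y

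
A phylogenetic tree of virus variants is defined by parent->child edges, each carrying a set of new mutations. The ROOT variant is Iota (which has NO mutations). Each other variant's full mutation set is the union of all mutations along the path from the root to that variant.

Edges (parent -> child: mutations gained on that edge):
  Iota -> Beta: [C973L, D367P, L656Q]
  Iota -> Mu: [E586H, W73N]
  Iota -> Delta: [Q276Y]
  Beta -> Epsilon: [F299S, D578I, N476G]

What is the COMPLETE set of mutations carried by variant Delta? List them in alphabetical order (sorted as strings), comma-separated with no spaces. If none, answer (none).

Answer: Q276Y

Derivation:
At Iota: gained [] -> total []
At Delta: gained ['Q276Y'] -> total ['Q276Y']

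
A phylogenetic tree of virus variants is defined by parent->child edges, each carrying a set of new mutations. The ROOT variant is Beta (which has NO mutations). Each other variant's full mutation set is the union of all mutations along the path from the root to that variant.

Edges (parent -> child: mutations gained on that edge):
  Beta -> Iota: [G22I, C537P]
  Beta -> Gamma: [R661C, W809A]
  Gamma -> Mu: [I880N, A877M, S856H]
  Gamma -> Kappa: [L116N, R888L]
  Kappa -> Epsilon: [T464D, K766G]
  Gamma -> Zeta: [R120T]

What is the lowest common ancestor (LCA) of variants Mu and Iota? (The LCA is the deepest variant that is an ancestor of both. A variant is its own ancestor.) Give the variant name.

Path from root to Mu: Beta -> Gamma -> Mu
  ancestors of Mu: {Beta, Gamma, Mu}
Path from root to Iota: Beta -> Iota
  ancestors of Iota: {Beta, Iota}
Common ancestors: {Beta}
Walk up from Iota: Iota (not in ancestors of Mu), Beta (in ancestors of Mu)
Deepest common ancestor (LCA) = Beta

Answer: Beta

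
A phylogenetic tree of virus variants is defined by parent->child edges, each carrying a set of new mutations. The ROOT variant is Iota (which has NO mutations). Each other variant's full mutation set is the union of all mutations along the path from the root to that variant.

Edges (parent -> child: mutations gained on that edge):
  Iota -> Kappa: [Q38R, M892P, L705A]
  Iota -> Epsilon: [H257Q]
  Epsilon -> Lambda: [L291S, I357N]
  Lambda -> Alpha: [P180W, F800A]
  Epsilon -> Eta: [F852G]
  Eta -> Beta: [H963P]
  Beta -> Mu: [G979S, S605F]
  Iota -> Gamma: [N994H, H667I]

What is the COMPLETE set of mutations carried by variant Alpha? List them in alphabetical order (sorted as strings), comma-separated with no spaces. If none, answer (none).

At Iota: gained [] -> total []
At Epsilon: gained ['H257Q'] -> total ['H257Q']
At Lambda: gained ['L291S', 'I357N'] -> total ['H257Q', 'I357N', 'L291S']
At Alpha: gained ['P180W', 'F800A'] -> total ['F800A', 'H257Q', 'I357N', 'L291S', 'P180W']

Answer: F800A,H257Q,I357N,L291S,P180W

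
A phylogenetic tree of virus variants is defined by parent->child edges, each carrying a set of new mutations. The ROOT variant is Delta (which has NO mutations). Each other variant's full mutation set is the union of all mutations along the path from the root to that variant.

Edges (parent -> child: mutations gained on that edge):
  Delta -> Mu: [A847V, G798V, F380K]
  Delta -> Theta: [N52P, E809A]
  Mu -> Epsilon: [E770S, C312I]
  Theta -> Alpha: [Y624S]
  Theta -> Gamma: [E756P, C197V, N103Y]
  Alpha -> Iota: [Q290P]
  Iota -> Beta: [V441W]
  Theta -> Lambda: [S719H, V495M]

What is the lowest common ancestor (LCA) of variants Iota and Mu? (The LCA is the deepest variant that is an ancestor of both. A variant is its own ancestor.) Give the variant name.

Path from root to Iota: Delta -> Theta -> Alpha -> Iota
  ancestors of Iota: {Delta, Theta, Alpha, Iota}
Path from root to Mu: Delta -> Mu
  ancestors of Mu: {Delta, Mu}
Common ancestors: {Delta}
Walk up from Mu: Mu (not in ancestors of Iota), Delta (in ancestors of Iota)
Deepest common ancestor (LCA) = Delta

Answer: Delta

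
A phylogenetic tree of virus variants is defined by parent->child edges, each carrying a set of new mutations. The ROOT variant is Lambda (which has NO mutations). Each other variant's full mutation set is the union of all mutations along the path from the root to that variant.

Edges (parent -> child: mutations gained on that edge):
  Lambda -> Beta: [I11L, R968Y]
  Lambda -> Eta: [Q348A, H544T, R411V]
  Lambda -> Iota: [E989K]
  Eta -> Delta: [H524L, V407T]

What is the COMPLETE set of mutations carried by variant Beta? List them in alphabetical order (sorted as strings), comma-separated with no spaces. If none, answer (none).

Answer: I11L,R968Y

Derivation:
At Lambda: gained [] -> total []
At Beta: gained ['I11L', 'R968Y'] -> total ['I11L', 'R968Y']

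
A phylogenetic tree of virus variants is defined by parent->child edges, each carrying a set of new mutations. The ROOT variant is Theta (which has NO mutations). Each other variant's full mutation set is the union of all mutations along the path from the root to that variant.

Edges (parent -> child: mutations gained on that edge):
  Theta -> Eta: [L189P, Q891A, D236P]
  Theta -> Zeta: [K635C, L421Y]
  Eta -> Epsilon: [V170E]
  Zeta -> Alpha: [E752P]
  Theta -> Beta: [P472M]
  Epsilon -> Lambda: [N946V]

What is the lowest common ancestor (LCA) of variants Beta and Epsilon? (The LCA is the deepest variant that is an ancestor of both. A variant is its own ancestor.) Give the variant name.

Answer: Theta

Derivation:
Path from root to Beta: Theta -> Beta
  ancestors of Beta: {Theta, Beta}
Path from root to Epsilon: Theta -> Eta -> Epsilon
  ancestors of Epsilon: {Theta, Eta, Epsilon}
Common ancestors: {Theta}
Walk up from Epsilon: Epsilon (not in ancestors of Beta), Eta (not in ancestors of Beta), Theta (in ancestors of Beta)
Deepest common ancestor (LCA) = Theta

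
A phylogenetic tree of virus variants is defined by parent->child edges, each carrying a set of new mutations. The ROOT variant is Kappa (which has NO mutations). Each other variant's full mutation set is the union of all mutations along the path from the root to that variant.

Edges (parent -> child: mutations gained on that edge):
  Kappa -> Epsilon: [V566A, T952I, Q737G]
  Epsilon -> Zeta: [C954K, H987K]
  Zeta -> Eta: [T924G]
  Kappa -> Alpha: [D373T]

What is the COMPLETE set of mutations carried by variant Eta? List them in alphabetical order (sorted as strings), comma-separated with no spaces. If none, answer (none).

At Kappa: gained [] -> total []
At Epsilon: gained ['V566A', 'T952I', 'Q737G'] -> total ['Q737G', 'T952I', 'V566A']
At Zeta: gained ['C954K', 'H987K'] -> total ['C954K', 'H987K', 'Q737G', 'T952I', 'V566A']
At Eta: gained ['T924G'] -> total ['C954K', 'H987K', 'Q737G', 'T924G', 'T952I', 'V566A']

Answer: C954K,H987K,Q737G,T924G,T952I,V566A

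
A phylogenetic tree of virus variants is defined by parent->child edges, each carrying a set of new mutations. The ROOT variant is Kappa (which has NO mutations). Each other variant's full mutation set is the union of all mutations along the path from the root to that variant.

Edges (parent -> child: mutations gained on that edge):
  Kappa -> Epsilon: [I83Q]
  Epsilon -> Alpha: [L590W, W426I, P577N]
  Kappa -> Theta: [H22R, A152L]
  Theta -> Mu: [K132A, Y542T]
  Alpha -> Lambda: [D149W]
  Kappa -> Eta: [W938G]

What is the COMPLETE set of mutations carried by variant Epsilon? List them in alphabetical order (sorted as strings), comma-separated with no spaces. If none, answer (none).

Answer: I83Q

Derivation:
At Kappa: gained [] -> total []
At Epsilon: gained ['I83Q'] -> total ['I83Q']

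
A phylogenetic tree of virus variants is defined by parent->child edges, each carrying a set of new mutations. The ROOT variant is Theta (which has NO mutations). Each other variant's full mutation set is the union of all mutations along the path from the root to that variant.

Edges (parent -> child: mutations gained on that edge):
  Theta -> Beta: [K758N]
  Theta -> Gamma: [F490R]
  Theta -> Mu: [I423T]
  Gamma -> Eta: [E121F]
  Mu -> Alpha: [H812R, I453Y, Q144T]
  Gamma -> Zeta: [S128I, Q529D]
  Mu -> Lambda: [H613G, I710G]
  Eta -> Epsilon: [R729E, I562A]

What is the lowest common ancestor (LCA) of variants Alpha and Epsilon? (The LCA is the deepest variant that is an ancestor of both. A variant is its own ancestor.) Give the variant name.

Path from root to Alpha: Theta -> Mu -> Alpha
  ancestors of Alpha: {Theta, Mu, Alpha}
Path from root to Epsilon: Theta -> Gamma -> Eta -> Epsilon
  ancestors of Epsilon: {Theta, Gamma, Eta, Epsilon}
Common ancestors: {Theta}
Walk up from Epsilon: Epsilon (not in ancestors of Alpha), Eta (not in ancestors of Alpha), Gamma (not in ancestors of Alpha), Theta (in ancestors of Alpha)
Deepest common ancestor (LCA) = Theta

Answer: Theta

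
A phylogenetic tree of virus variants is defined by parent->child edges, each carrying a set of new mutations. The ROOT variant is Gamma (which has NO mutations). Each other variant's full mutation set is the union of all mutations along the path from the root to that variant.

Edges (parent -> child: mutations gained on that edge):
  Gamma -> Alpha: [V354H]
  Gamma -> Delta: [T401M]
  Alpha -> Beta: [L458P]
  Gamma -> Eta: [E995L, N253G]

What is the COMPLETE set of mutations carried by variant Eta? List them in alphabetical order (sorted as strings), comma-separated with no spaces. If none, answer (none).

Answer: E995L,N253G

Derivation:
At Gamma: gained [] -> total []
At Eta: gained ['E995L', 'N253G'] -> total ['E995L', 'N253G']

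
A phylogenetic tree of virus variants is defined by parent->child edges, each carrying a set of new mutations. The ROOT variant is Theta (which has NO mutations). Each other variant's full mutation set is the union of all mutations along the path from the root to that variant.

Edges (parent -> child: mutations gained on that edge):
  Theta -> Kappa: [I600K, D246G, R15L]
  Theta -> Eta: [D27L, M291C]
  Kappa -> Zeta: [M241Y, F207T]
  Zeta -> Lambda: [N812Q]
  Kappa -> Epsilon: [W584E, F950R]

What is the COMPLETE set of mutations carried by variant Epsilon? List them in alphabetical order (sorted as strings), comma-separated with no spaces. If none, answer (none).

At Theta: gained [] -> total []
At Kappa: gained ['I600K', 'D246G', 'R15L'] -> total ['D246G', 'I600K', 'R15L']
At Epsilon: gained ['W584E', 'F950R'] -> total ['D246G', 'F950R', 'I600K', 'R15L', 'W584E']

Answer: D246G,F950R,I600K,R15L,W584E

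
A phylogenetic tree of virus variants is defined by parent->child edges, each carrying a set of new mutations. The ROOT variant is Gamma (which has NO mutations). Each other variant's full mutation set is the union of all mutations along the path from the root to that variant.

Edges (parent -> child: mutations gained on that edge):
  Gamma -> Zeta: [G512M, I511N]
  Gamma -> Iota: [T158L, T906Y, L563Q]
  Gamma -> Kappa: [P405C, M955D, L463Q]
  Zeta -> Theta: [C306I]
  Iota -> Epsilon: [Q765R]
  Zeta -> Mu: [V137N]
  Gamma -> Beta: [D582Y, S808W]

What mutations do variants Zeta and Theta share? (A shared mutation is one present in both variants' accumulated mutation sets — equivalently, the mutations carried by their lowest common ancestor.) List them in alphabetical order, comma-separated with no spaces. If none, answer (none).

Answer: G512M,I511N

Derivation:
Accumulating mutations along path to Zeta:
  At Gamma: gained [] -> total []
  At Zeta: gained ['G512M', 'I511N'] -> total ['G512M', 'I511N']
Mutations(Zeta) = ['G512M', 'I511N']
Accumulating mutations along path to Theta:
  At Gamma: gained [] -> total []
  At Zeta: gained ['G512M', 'I511N'] -> total ['G512M', 'I511N']
  At Theta: gained ['C306I'] -> total ['C306I', 'G512M', 'I511N']
Mutations(Theta) = ['C306I', 'G512M', 'I511N']
Intersection: ['G512M', 'I511N'] ∩ ['C306I', 'G512M', 'I511N'] = ['G512M', 'I511N']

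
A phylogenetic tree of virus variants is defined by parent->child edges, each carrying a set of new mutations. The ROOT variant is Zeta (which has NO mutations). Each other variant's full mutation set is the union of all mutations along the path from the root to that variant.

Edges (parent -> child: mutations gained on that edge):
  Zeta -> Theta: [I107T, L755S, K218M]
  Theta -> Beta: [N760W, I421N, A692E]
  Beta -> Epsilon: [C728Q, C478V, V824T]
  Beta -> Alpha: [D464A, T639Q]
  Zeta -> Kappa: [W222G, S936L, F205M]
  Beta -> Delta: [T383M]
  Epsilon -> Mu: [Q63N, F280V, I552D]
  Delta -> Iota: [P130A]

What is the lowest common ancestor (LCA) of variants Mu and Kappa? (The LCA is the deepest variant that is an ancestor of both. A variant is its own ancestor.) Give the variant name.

Path from root to Mu: Zeta -> Theta -> Beta -> Epsilon -> Mu
  ancestors of Mu: {Zeta, Theta, Beta, Epsilon, Mu}
Path from root to Kappa: Zeta -> Kappa
  ancestors of Kappa: {Zeta, Kappa}
Common ancestors: {Zeta}
Walk up from Kappa: Kappa (not in ancestors of Mu), Zeta (in ancestors of Mu)
Deepest common ancestor (LCA) = Zeta

Answer: Zeta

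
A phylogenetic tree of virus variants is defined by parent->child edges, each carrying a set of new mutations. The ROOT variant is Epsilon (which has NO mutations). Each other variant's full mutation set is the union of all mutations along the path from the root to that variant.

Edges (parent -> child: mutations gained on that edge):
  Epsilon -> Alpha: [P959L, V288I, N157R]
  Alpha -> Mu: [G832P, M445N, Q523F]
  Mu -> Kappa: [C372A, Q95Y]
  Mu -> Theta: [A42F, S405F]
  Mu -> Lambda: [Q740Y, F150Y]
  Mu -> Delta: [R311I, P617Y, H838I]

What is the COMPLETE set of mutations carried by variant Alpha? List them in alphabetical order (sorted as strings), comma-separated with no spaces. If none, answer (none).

Answer: N157R,P959L,V288I

Derivation:
At Epsilon: gained [] -> total []
At Alpha: gained ['P959L', 'V288I', 'N157R'] -> total ['N157R', 'P959L', 'V288I']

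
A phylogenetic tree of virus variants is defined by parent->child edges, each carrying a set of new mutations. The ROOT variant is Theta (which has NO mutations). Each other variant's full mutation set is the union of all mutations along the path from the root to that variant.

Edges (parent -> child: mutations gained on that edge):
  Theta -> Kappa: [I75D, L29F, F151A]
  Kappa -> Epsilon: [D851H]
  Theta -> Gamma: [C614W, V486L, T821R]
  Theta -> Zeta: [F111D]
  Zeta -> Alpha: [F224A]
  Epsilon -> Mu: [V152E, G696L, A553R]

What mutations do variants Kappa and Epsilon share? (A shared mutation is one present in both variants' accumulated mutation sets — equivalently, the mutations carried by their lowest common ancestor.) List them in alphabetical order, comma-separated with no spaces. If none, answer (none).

Accumulating mutations along path to Kappa:
  At Theta: gained [] -> total []
  At Kappa: gained ['I75D', 'L29F', 'F151A'] -> total ['F151A', 'I75D', 'L29F']
Mutations(Kappa) = ['F151A', 'I75D', 'L29F']
Accumulating mutations along path to Epsilon:
  At Theta: gained [] -> total []
  At Kappa: gained ['I75D', 'L29F', 'F151A'] -> total ['F151A', 'I75D', 'L29F']
  At Epsilon: gained ['D851H'] -> total ['D851H', 'F151A', 'I75D', 'L29F']
Mutations(Epsilon) = ['D851H', 'F151A', 'I75D', 'L29F']
Intersection: ['F151A', 'I75D', 'L29F'] ∩ ['D851H', 'F151A', 'I75D', 'L29F'] = ['F151A', 'I75D', 'L29F']

Answer: F151A,I75D,L29F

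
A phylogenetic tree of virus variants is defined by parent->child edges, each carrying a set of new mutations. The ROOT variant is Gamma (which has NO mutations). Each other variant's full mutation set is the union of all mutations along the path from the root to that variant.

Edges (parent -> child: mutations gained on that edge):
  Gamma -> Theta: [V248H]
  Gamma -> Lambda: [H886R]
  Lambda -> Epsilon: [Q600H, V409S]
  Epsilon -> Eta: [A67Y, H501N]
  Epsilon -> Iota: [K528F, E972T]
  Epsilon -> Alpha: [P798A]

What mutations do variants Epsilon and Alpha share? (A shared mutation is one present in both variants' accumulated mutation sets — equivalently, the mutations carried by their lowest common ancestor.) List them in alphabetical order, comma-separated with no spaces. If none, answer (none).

Answer: H886R,Q600H,V409S

Derivation:
Accumulating mutations along path to Epsilon:
  At Gamma: gained [] -> total []
  At Lambda: gained ['H886R'] -> total ['H886R']
  At Epsilon: gained ['Q600H', 'V409S'] -> total ['H886R', 'Q600H', 'V409S']
Mutations(Epsilon) = ['H886R', 'Q600H', 'V409S']
Accumulating mutations along path to Alpha:
  At Gamma: gained [] -> total []
  At Lambda: gained ['H886R'] -> total ['H886R']
  At Epsilon: gained ['Q600H', 'V409S'] -> total ['H886R', 'Q600H', 'V409S']
  At Alpha: gained ['P798A'] -> total ['H886R', 'P798A', 'Q600H', 'V409S']
Mutations(Alpha) = ['H886R', 'P798A', 'Q600H', 'V409S']
Intersection: ['H886R', 'Q600H', 'V409S'] ∩ ['H886R', 'P798A', 'Q600H', 'V409S'] = ['H886R', 'Q600H', 'V409S']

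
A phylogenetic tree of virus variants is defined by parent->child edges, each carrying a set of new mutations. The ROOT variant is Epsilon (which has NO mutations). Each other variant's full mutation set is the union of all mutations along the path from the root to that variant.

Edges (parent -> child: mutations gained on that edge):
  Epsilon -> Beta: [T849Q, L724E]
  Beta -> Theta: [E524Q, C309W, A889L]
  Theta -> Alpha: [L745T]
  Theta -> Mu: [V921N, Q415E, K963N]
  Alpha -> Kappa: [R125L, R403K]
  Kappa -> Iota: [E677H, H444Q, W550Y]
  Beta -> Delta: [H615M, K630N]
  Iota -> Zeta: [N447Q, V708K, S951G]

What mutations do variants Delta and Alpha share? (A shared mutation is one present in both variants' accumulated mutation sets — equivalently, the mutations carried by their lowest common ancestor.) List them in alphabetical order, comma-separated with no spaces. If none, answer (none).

Accumulating mutations along path to Delta:
  At Epsilon: gained [] -> total []
  At Beta: gained ['T849Q', 'L724E'] -> total ['L724E', 'T849Q']
  At Delta: gained ['H615M', 'K630N'] -> total ['H615M', 'K630N', 'L724E', 'T849Q']
Mutations(Delta) = ['H615M', 'K630N', 'L724E', 'T849Q']
Accumulating mutations along path to Alpha:
  At Epsilon: gained [] -> total []
  At Beta: gained ['T849Q', 'L724E'] -> total ['L724E', 'T849Q']
  At Theta: gained ['E524Q', 'C309W', 'A889L'] -> total ['A889L', 'C309W', 'E524Q', 'L724E', 'T849Q']
  At Alpha: gained ['L745T'] -> total ['A889L', 'C309W', 'E524Q', 'L724E', 'L745T', 'T849Q']
Mutations(Alpha) = ['A889L', 'C309W', 'E524Q', 'L724E', 'L745T', 'T849Q']
Intersection: ['H615M', 'K630N', 'L724E', 'T849Q'] ∩ ['A889L', 'C309W', 'E524Q', 'L724E', 'L745T', 'T849Q'] = ['L724E', 'T849Q']

Answer: L724E,T849Q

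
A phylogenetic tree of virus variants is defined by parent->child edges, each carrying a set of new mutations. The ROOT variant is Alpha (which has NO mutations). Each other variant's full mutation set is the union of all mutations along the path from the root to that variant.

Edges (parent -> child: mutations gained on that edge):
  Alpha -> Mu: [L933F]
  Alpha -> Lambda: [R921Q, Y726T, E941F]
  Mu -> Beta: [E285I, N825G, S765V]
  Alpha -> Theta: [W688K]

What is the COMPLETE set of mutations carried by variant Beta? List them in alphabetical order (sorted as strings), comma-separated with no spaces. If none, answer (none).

At Alpha: gained [] -> total []
At Mu: gained ['L933F'] -> total ['L933F']
At Beta: gained ['E285I', 'N825G', 'S765V'] -> total ['E285I', 'L933F', 'N825G', 'S765V']

Answer: E285I,L933F,N825G,S765V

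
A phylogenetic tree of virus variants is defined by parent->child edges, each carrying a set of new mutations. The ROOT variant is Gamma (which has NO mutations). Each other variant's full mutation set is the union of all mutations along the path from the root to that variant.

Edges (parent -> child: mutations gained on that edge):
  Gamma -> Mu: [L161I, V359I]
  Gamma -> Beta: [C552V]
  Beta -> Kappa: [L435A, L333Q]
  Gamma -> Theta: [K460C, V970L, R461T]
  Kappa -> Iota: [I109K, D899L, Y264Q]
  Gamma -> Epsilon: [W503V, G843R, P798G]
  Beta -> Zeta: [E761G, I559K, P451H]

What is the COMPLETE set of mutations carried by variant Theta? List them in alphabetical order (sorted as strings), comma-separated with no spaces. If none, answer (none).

At Gamma: gained [] -> total []
At Theta: gained ['K460C', 'V970L', 'R461T'] -> total ['K460C', 'R461T', 'V970L']

Answer: K460C,R461T,V970L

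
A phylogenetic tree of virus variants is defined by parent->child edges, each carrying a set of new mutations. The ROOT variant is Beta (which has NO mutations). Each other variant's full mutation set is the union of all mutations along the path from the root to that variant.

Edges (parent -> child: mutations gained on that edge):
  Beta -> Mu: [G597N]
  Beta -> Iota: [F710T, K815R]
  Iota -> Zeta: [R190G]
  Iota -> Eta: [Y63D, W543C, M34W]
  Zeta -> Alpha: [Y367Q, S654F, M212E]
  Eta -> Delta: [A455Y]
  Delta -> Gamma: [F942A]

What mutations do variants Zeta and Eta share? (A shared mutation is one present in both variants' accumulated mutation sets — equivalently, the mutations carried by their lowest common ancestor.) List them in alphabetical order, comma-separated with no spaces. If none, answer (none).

Answer: F710T,K815R

Derivation:
Accumulating mutations along path to Zeta:
  At Beta: gained [] -> total []
  At Iota: gained ['F710T', 'K815R'] -> total ['F710T', 'K815R']
  At Zeta: gained ['R190G'] -> total ['F710T', 'K815R', 'R190G']
Mutations(Zeta) = ['F710T', 'K815R', 'R190G']
Accumulating mutations along path to Eta:
  At Beta: gained [] -> total []
  At Iota: gained ['F710T', 'K815R'] -> total ['F710T', 'K815R']
  At Eta: gained ['Y63D', 'W543C', 'M34W'] -> total ['F710T', 'K815R', 'M34W', 'W543C', 'Y63D']
Mutations(Eta) = ['F710T', 'K815R', 'M34W', 'W543C', 'Y63D']
Intersection: ['F710T', 'K815R', 'R190G'] ∩ ['F710T', 'K815R', 'M34W', 'W543C', 'Y63D'] = ['F710T', 'K815R']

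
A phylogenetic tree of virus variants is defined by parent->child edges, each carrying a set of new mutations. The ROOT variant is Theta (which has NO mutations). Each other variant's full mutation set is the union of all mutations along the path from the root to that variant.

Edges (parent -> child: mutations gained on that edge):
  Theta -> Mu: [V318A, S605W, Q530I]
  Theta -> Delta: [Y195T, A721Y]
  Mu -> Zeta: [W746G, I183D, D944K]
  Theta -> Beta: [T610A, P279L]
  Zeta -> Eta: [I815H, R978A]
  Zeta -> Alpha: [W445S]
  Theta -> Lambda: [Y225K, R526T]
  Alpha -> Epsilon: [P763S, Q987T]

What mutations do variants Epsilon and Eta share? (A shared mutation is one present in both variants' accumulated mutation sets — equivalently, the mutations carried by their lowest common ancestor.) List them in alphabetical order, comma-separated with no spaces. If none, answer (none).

Accumulating mutations along path to Epsilon:
  At Theta: gained [] -> total []
  At Mu: gained ['V318A', 'S605W', 'Q530I'] -> total ['Q530I', 'S605W', 'V318A']
  At Zeta: gained ['W746G', 'I183D', 'D944K'] -> total ['D944K', 'I183D', 'Q530I', 'S605W', 'V318A', 'W746G']
  At Alpha: gained ['W445S'] -> total ['D944K', 'I183D', 'Q530I', 'S605W', 'V318A', 'W445S', 'W746G']
  At Epsilon: gained ['P763S', 'Q987T'] -> total ['D944K', 'I183D', 'P763S', 'Q530I', 'Q987T', 'S605W', 'V318A', 'W445S', 'W746G']
Mutations(Epsilon) = ['D944K', 'I183D', 'P763S', 'Q530I', 'Q987T', 'S605W', 'V318A', 'W445S', 'W746G']
Accumulating mutations along path to Eta:
  At Theta: gained [] -> total []
  At Mu: gained ['V318A', 'S605W', 'Q530I'] -> total ['Q530I', 'S605W', 'V318A']
  At Zeta: gained ['W746G', 'I183D', 'D944K'] -> total ['D944K', 'I183D', 'Q530I', 'S605W', 'V318A', 'W746G']
  At Eta: gained ['I815H', 'R978A'] -> total ['D944K', 'I183D', 'I815H', 'Q530I', 'R978A', 'S605W', 'V318A', 'W746G']
Mutations(Eta) = ['D944K', 'I183D', 'I815H', 'Q530I', 'R978A', 'S605W', 'V318A', 'W746G']
Intersection: ['D944K', 'I183D', 'P763S', 'Q530I', 'Q987T', 'S605W', 'V318A', 'W445S', 'W746G'] ∩ ['D944K', 'I183D', 'I815H', 'Q530I', 'R978A', 'S605W', 'V318A', 'W746G'] = ['D944K', 'I183D', 'Q530I', 'S605W', 'V318A', 'W746G']

Answer: D944K,I183D,Q530I,S605W,V318A,W746G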